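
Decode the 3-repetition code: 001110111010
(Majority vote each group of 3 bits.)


Groups: 001, 110, 111, 010
Majority votes: 0110

0110


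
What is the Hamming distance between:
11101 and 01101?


XOR: 10000
Count of 1s: 1

1


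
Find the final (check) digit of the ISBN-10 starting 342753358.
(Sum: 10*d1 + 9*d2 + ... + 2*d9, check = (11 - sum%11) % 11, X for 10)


Weighted sum: 219
219 mod 11 = 10

Check digit: 1


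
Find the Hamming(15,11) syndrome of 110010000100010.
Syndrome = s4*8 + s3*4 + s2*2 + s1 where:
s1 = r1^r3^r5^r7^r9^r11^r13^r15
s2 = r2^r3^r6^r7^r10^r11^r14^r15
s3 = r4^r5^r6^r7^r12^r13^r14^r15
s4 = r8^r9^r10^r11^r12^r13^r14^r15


s1=0, s2=1, s3=0, s4=0

Syndrome = 2 (error at position 2)


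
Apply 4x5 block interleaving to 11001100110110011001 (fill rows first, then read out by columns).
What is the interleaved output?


Matrix:
  11001
  10011
  01100
  11001
Read columns: 11011011001001001101

11011011001001001101


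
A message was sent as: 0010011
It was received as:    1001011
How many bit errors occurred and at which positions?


XOR: 1011000

3 error(s) at position(s): 0, 2, 3


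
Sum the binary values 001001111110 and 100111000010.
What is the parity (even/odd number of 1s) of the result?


001001111110 = 638
100111000010 = 2498
Sum = 3136 = 110001000000
1s count = 3

odd parity (3 ones in 110001000000)


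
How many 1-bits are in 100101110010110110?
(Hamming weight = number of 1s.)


Counting 1s in 100101110010110110

10


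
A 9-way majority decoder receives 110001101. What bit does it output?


Ones: 5 out of 9
Threshold: 5

1 (5/9 voted 1)


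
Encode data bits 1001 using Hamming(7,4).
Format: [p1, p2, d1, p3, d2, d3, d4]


Parity bits: p1=0, p2=0, p3=1

0011001


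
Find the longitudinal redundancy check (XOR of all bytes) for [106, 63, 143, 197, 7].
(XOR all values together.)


XOR chain: 106 ^ 63 ^ 143 ^ 197 ^ 7 = 24

24


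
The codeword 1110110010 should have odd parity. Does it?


Number of 1s: 6

No, parity error (6 ones)


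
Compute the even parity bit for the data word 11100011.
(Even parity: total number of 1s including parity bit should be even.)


Number of 1s in data: 5
Parity bit: 1

1


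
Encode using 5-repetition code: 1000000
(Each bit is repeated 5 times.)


Each bit -> 5 copies

11111000000000000000000000000000000


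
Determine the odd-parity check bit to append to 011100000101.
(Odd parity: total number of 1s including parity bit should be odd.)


Number of 1s in data: 5
Parity bit: 0

0


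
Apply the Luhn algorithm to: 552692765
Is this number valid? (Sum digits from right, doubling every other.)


Luhn sum = 39
39 mod 10 = 9

Invalid (Luhn sum mod 10 = 9)


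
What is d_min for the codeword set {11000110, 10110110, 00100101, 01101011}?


Comparing all pairs, minimum distance: 3
Can detect 2 errors, correct 1 errors

3


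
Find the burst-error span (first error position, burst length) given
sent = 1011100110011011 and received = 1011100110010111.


XOR: 0000000000001100

Burst at position 12, length 2


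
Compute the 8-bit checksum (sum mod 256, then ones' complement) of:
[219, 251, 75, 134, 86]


Sum = 765 mod 256 = 253
Complement = 2

2


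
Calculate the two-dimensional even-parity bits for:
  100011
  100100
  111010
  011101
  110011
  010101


Row parities: 100001
Column parities: 000110

Row P: 100001, Col P: 000110, Corner: 0


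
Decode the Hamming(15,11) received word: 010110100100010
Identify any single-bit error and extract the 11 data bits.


Syndrome = 0: no error detected

Data: 01010100010 (no errors)


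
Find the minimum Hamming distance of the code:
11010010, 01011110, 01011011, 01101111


Comparing all pairs, minimum distance: 2
Can detect 1 errors, correct 0 errors

2


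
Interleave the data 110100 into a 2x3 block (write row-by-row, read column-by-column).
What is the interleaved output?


Matrix:
  110
  100
Read columns: 111000

111000


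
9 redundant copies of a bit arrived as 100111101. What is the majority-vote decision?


Ones: 6 out of 9
Threshold: 5

1 (6/9 voted 1)


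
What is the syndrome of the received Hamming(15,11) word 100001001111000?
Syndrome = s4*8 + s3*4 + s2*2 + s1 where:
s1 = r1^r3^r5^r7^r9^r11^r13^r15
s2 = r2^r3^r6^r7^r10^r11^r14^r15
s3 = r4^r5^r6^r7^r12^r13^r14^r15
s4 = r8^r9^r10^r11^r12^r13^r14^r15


s1=1, s2=1, s3=0, s4=0

Syndrome = 3 (error at position 3)


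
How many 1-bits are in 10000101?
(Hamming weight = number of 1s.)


Counting 1s in 10000101

3


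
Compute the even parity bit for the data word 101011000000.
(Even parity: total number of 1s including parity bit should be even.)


Number of 1s in data: 4
Parity bit: 0

0


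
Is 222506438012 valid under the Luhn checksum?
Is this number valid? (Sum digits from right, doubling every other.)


Luhn sum = 43
43 mod 10 = 3

Invalid (Luhn sum mod 10 = 3)


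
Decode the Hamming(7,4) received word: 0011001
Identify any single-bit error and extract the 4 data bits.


Syndrome = 0: no error detected

Data: 1001 (no errors)


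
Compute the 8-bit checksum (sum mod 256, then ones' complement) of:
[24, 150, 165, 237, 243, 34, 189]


Sum = 1042 mod 256 = 18
Complement = 237

237


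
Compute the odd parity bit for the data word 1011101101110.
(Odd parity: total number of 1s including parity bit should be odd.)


Number of 1s in data: 9
Parity bit: 0

0


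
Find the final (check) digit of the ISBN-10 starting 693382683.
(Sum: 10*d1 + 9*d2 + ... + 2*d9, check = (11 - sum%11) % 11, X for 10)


Weighted sum: 298
298 mod 11 = 1

Check digit: X


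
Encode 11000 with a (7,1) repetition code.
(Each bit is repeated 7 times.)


Each bit -> 7 copies

11111111111111000000000000000000000


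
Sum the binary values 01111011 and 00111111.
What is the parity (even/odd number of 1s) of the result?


01111011 = 123
00111111 = 63
Sum = 186 = 10111010
1s count = 5

odd parity (5 ones in 10111010)


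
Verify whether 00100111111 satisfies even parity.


Number of 1s: 7

No, parity error (7 ones)


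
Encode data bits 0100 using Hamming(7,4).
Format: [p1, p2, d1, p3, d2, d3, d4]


Parity bits: p1=1, p2=0, p3=1

1001100


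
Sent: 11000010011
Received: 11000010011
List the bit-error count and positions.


XOR: 00000000000

0 errors (received matches sent)


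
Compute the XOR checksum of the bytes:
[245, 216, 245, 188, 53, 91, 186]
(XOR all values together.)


XOR chain: 245 ^ 216 ^ 245 ^ 188 ^ 53 ^ 91 ^ 186 = 176

176


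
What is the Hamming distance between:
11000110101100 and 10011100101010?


XOR: 01011010000110
Count of 1s: 6

6


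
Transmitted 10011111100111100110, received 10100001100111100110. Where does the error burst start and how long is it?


XOR: 00111110000000000000

Burst at position 2, length 5


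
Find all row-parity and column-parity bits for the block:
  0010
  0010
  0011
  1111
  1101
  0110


Row parities: 110010
Column parities: 0111

Row P: 110010, Col P: 0111, Corner: 1


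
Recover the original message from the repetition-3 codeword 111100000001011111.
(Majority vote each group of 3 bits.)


Groups: 111, 100, 000, 001, 011, 111
Majority votes: 100011

100011


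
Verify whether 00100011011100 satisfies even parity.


Number of 1s: 6

Yes, parity is correct (6 ones)


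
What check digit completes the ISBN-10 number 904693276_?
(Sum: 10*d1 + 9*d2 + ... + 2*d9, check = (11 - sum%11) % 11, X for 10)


Weighted sum: 274
274 mod 11 = 10

Check digit: 1


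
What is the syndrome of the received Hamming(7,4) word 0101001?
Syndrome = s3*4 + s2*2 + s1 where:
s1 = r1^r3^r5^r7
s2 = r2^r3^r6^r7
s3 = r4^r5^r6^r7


s1=1, s2=0, s3=0

Syndrome = 1 (error at position 1)


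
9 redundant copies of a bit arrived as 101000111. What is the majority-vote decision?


Ones: 5 out of 9
Threshold: 5

1 (5/9 voted 1)


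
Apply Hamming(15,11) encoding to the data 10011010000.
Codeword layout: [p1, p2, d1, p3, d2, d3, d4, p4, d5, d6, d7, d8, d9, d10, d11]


Parity bits: p1=0, p2=1, p3=1, p4=0

011100101010000


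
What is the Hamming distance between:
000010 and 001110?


XOR: 001100
Count of 1s: 2

2


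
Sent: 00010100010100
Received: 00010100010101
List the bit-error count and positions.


XOR: 00000000000001

1 error(s) at position(s): 13


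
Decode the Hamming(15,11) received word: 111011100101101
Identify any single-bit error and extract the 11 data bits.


Syndrome = 0: no error detected

Data: 11110101101 (no errors)


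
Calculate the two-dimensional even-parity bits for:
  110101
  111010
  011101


Row parities: 000
Column parities: 010010

Row P: 000, Col P: 010010, Corner: 0


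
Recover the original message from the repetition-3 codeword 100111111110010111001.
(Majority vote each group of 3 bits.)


Groups: 100, 111, 111, 110, 010, 111, 001
Majority votes: 0111010

0111010


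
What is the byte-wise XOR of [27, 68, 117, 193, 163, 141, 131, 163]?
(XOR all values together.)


XOR chain: 27 ^ 68 ^ 117 ^ 193 ^ 163 ^ 141 ^ 131 ^ 163 = 229

229


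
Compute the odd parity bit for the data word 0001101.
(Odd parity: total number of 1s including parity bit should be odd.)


Number of 1s in data: 3
Parity bit: 0

0


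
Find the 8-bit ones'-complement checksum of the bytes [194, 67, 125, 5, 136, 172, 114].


Sum = 813 mod 256 = 45
Complement = 210

210


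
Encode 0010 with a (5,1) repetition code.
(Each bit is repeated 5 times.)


Each bit -> 5 copies

00000000001111100000


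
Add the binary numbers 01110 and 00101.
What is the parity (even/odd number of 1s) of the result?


01110 = 14
00101 = 5
Sum = 19 = 10011
1s count = 3

odd parity (3 ones in 10011)


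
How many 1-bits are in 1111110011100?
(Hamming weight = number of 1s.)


Counting 1s in 1111110011100

9


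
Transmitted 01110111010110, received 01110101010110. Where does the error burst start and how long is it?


XOR: 00000010000000

Burst at position 6, length 1


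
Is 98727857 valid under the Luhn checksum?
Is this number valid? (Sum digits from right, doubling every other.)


Luhn sum = 45
45 mod 10 = 5

Invalid (Luhn sum mod 10 = 5)


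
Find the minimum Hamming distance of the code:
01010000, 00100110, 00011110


Comparing all pairs, minimum distance: 3
Can detect 2 errors, correct 1 errors

3


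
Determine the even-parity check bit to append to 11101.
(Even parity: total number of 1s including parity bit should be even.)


Number of 1s in data: 4
Parity bit: 0

0


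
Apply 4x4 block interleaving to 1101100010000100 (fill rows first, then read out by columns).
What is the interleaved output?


Matrix:
  1101
  1000
  1000
  0100
Read columns: 1110100100001000

1110100100001000


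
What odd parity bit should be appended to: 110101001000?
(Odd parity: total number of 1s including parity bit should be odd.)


Number of 1s in data: 5
Parity bit: 0

0


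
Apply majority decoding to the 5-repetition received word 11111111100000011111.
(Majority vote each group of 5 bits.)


Groups: 11111, 11110, 00000, 11111
Majority votes: 1101

1101


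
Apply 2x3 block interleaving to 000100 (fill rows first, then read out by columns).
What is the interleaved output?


Matrix:
  000
  100
Read columns: 010000

010000


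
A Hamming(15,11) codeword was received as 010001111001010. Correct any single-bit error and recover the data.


Syndrome = 0: no error detected

Data: 00111001010 (no errors)


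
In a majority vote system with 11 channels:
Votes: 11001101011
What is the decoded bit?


Ones: 7 out of 11
Threshold: 6

1 (7/11 voted 1)


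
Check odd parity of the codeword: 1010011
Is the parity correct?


Number of 1s: 4

No, parity error (4 ones)


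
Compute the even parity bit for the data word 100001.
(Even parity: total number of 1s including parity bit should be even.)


Number of 1s in data: 2
Parity bit: 0

0


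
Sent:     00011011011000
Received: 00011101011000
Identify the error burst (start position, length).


XOR: 00000110000000

Burst at position 5, length 2


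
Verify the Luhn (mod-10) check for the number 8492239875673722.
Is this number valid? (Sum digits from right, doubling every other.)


Luhn sum = 85
85 mod 10 = 5

Invalid (Luhn sum mod 10 = 5)


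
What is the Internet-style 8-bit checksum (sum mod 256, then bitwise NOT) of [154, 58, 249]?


Sum = 461 mod 256 = 205
Complement = 50

50


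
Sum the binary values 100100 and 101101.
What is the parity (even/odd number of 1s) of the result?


100100 = 36
101101 = 45
Sum = 81 = 1010001
1s count = 3

odd parity (3 ones in 1010001)


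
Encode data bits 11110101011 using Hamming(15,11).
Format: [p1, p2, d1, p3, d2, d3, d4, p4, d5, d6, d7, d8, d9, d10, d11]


Parity bits: p1=0, p2=0, p3=0, p4=0

001011100101011


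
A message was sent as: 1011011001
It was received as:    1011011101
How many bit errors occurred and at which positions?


XOR: 0000000100

1 error(s) at position(s): 7


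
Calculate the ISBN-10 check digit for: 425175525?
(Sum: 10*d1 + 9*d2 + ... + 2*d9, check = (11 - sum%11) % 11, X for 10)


Weighted sum: 208
208 mod 11 = 10

Check digit: 1


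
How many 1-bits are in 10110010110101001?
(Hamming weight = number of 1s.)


Counting 1s in 10110010110101001

9


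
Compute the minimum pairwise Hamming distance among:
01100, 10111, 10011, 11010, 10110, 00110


Comparing all pairs, minimum distance: 1
Can detect 0 errors, correct 0 errors

1


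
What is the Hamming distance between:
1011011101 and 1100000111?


XOR: 0111011010
Count of 1s: 6

6


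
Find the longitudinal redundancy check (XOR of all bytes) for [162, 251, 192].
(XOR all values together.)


XOR chain: 162 ^ 251 ^ 192 = 153

153


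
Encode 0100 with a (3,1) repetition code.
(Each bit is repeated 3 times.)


Each bit -> 3 copies

000111000000


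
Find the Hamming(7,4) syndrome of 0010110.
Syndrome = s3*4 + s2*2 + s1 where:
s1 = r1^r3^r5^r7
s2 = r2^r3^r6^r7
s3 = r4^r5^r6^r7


s1=0, s2=0, s3=0

Syndrome = 0 (no error)


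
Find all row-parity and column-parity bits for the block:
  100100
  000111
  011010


Row parities: 011
Column parities: 111001

Row P: 011, Col P: 111001, Corner: 0


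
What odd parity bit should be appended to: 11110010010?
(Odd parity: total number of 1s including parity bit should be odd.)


Number of 1s in data: 6
Parity bit: 1

1


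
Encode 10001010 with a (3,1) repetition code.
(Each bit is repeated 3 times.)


Each bit -> 3 copies

111000000000111000111000


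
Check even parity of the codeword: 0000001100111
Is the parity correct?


Number of 1s: 5

No, parity error (5 ones)


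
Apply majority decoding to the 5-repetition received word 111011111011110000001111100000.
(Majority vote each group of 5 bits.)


Groups: 11101, 11110, 11110, 00000, 11111, 00000
Majority votes: 111010

111010


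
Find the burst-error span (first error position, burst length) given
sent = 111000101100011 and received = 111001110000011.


XOR: 000001011100000

Burst at position 5, length 5


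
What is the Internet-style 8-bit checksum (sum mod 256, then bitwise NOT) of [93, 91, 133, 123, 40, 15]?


Sum = 495 mod 256 = 239
Complement = 16

16


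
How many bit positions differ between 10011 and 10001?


XOR: 00010
Count of 1s: 1

1


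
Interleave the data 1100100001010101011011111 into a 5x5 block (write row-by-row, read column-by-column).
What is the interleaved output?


Matrix:
  11001
  00001
  01010
  10110
  11111
Read columns: 1001110101000110011111001

1001110101000110011111001


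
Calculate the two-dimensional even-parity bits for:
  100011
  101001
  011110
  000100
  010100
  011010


Row parities: 110101
Column parities: 011110

Row P: 110101, Col P: 011110, Corner: 0


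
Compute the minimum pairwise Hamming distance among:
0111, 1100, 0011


Comparing all pairs, minimum distance: 1
Can detect 0 errors, correct 0 errors

1


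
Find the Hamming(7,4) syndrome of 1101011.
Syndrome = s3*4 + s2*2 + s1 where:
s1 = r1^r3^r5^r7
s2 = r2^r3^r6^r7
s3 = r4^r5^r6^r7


s1=0, s2=1, s3=1

Syndrome = 6 (error at position 6)


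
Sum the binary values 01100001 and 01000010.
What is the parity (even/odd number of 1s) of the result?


01100001 = 97
01000010 = 66
Sum = 163 = 10100011
1s count = 4

even parity (4 ones in 10100011)


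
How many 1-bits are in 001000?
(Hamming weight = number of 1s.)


Counting 1s in 001000

1


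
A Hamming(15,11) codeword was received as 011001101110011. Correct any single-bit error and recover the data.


Syndrome = 9: error at position 9

Data: 10110110011 (corrected bit 9)


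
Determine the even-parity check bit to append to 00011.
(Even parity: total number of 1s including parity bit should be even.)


Number of 1s in data: 2
Parity bit: 0

0


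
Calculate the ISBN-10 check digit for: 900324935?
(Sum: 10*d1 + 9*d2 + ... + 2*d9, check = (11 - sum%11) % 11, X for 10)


Weighted sum: 198
198 mod 11 = 0

Check digit: 0


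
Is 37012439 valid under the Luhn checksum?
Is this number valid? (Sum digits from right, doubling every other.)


Luhn sum = 37
37 mod 10 = 7

Invalid (Luhn sum mod 10 = 7)


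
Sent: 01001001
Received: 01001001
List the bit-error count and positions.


XOR: 00000000

0 errors (received matches sent)


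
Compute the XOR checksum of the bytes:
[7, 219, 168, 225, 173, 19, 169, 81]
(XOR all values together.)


XOR chain: 7 ^ 219 ^ 168 ^ 225 ^ 173 ^ 19 ^ 169 ^ 81 = 211

211


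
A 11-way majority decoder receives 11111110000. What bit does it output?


Ones: 7 out of 11
Threshold: 6

1 (7/11 voted 1)


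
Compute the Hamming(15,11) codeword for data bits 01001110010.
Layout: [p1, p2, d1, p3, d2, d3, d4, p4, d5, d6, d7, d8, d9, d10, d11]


Parity bits: p1=1, p2=1, p3=0, p4=0

110010001110010


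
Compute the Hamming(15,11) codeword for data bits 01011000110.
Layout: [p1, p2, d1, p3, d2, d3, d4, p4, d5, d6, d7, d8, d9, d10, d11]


Parity bits: p1=0, p2=0, p3=0, p4=1

000010111000110


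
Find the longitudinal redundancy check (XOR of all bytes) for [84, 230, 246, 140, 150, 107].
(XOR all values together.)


XOR chain: 84 ^ 230 ^ 246 ^ 140 ^ 150 ^ 107 = 53

53


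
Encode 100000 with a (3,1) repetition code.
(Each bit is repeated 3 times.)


Each bit -> 3 copies

111000000000000000


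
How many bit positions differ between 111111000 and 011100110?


XOR: 100011110
Count of 1s: 5

5


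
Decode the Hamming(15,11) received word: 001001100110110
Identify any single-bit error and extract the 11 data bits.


Syndrome = 0: no error detected

Data: 10110110110 (no errors)


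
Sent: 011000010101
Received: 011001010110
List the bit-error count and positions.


XOR: 000001000011

3 error(s) at position(s): 5, 10, 11


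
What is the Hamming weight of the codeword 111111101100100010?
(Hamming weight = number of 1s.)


Counting 1s in 111111101100100010

11


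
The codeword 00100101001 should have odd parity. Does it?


Number of 1s: 4

No, parity error (4 ones)


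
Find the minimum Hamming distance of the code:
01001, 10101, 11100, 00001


Comparing all pairs, minimum distance: 1
Can detect 0 errors, correct 0 errors

1


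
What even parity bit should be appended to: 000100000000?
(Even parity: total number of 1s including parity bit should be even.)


Number of 1s in data: 1
Parity bit: 1

1


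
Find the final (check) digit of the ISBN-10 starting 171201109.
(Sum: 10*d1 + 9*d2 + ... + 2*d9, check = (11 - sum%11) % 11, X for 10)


Weighted sum: 122
122 mod 11 = 1

Check digit: X


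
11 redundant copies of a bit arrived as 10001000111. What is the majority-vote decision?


Ones: 5 out of 11
Threshold: 6

0 (5/11 voted 1)


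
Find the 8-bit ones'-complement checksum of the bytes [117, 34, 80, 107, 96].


Sum = 434 mod 256 = 178
Complement = 77

77


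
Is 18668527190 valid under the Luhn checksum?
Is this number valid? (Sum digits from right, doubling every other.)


Luhn sum = 43
43 mod 10 = 3

Invalid (Luhn sum mod 10 = 3)


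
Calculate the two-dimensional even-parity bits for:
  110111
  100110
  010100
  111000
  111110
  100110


Row parities: 110111
Column parities: 100101

Row P: 110111, Col P: 100101, Corner: 1


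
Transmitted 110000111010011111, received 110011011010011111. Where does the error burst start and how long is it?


XOR: 000011100000000000

Burst at position 4, length 3


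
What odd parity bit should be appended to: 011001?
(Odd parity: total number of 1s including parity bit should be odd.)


Number of 1s in data: 3
Parity bit: 0

0


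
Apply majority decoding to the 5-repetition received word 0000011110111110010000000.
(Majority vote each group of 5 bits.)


Groups: 00000, 11110, 11111, 00100, 00000
Majority votes: 01100

01100


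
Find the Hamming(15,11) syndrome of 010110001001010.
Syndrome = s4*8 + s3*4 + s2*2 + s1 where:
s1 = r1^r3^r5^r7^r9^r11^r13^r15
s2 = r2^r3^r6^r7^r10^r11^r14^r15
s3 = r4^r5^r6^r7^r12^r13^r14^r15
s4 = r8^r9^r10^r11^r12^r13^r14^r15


s1=0, s2=0, s3=0, s4=1

Syndrome = 8 (error at position 8)


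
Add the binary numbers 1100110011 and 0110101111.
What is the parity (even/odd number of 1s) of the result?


1100110011 = 819
0110101111 = 431
Sum = 1250 = 10011100010
1s count = 5

odd parity (5 ones in 10011100010)


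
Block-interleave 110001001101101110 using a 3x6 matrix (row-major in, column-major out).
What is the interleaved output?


Matrix:
  110001
  001101
  101110
Read columns: 101100011011001110

101100011011001110


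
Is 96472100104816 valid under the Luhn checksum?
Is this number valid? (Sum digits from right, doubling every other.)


Luhn sum = 61
61 mod 10 = 1

Invalid (Luhn sum mod 10 = 1)


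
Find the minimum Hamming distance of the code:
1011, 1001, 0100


Comparing all pairs, minimum distance: 1
Can detect 0 errors, correct 0 errors

1


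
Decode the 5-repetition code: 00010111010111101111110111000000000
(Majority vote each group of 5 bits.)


Groups: 00010, 11101, 01111, 01111, 11011, 10000, 00000
Majority votes: 0111100

0111100


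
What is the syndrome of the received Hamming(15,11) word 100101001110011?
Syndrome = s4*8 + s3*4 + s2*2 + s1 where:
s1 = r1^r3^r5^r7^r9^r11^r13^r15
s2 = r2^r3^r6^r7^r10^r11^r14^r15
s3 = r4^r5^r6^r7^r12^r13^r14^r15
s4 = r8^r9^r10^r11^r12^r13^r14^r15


s1=0, s2=1, s3=0, s4=1

Syndrome = 10 (error at position 10)


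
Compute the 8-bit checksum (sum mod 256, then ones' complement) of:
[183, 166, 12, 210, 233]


Sum = 804 mod 256 = 36
Complement = 219

219


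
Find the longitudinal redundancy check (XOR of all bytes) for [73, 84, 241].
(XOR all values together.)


XOR chain: 73 ^ 84 ^ 241 = 236

236


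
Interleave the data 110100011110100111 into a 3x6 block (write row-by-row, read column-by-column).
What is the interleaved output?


Matrix:
  110100
  011110
  100111
Read columns: 101110010111011001

101110010111011001


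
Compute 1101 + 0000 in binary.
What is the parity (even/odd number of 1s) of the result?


1101 = 13
0000 = 0
Sum = 13 = 1101
1s count = 3

odd parity (3 ones in 1101)


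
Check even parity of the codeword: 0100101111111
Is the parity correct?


Number of 1s: 9

No, parity error (9 ones)


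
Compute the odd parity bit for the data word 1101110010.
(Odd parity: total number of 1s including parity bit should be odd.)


Number of 1s in data: 6
Parity bit: 1

1


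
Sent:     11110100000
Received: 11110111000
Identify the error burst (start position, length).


XOR: 00000011000

Burst at position 6, length 2


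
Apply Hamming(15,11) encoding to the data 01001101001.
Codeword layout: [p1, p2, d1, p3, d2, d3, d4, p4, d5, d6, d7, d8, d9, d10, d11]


Parity bits: p1=1, p2=0, p3=1, p4=0

100110001101001


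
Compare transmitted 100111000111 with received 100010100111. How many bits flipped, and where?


XOR: 000101100000

3 error(s) at position(s): 3, 5, 6


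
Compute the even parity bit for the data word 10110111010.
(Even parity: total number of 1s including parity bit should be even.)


Number of 1s in data: 7
Parity bit: 1

1


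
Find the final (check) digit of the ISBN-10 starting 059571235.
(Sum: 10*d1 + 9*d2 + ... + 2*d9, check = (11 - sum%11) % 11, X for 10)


Weighted sum: 226
226 mod 11 = 6

Check digit: 5


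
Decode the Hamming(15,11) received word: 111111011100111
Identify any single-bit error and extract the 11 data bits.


Syndrome = 0: no error detected

Data: 11101100111 (no errors)


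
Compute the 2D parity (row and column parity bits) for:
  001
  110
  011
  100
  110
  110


Row parities: 100100
Column parities: 000

Row P: 100100, Col P: 000, Corner: 0


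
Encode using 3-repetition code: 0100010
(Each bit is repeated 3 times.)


Each bit -> 3 copies

000111000000000111000


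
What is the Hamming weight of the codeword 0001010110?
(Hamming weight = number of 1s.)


Counting 1s in 0001010110

4


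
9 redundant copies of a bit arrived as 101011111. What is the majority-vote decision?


Ones: 7 out of 9
Threshold: 5

1 (7/9 voted 1)


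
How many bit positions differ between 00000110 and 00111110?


XOR: 00111000
Count of 1s: 3

3


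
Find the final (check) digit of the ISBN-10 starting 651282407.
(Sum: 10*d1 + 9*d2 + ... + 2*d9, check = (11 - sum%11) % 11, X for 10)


Weighted sum: 215
215 mod 11 = 6

Check digit: 5


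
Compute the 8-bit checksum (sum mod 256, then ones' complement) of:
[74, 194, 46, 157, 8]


Sum = 479 mod 256 = 223
Complement = 32

32


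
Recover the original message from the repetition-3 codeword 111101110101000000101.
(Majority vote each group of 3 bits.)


Groups: 111, 101, 110, 101, 000, 000, 101
Majority votes: 1111001

1111001


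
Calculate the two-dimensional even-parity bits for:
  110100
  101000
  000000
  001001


Row parities: 1000
Column parities: 010101

Row P: 1000, Col P: 010101, Corner: 1


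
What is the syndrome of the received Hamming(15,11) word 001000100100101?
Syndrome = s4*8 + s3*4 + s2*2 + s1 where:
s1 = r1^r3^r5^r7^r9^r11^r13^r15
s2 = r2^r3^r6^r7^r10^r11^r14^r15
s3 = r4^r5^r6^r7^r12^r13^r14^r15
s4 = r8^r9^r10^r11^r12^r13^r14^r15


s1=0, s2=0, s3=1, s4=1

Syndrome = 12 (error at position 12)


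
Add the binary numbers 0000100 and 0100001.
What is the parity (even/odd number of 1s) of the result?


0000100 = 4
0100001 = 33
Sum = 37 = 100101
1s count = 3

odd parity (3 ones in 100101)


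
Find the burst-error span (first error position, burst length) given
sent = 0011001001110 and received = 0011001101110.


XOR: 0000000100000

Burst at position 7, length 1


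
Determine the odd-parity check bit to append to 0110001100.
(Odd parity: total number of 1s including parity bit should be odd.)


Number of 1s in data: 4
Parity bit: 1

1


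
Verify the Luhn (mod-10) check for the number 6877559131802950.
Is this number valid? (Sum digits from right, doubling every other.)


Luhn sum = 67
67 mod 10 = 7

Invalid (Luhn sum mod 10 = 7)


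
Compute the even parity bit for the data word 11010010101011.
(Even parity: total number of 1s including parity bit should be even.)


Number of 1s in data: 8
Parity bit: 0

0


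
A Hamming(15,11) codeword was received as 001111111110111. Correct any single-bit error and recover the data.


Syndrome = 15: error at position 15

Data: 11111110110 (corrected bit 15)


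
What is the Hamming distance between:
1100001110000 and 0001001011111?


XOR: 1101000101111
Count of 1s: 8

8


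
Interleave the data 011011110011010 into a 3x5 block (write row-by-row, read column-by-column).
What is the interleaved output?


Matrix:
  01101
  11100
  11010
Read columns: 011111110001100

011111110001100


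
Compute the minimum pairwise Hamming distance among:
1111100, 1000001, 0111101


Comparing all pairs, minimum distance: 2
Can detect 1 errors, correct 0 errors

2


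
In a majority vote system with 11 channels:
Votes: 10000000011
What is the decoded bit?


Ones: 3 out of 11
Threshold: 6

0 (3/11 voted 1)


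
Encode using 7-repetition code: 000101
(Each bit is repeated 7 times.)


Each bit -> 7 copies

000000000000000000000111111100000001111111


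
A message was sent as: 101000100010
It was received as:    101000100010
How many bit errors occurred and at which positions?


XOR: 000000000000

0 errors (received matches sent)


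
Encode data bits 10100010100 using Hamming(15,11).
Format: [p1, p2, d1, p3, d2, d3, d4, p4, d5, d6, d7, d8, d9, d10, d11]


Parity bits: p1=1, p2=1, p3=0, p4=0

111001000010100


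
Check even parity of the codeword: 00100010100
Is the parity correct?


Number of 1s: 3

No, parity error (3 ones)


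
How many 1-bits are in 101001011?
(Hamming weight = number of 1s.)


Counting 1s in 101001011

5


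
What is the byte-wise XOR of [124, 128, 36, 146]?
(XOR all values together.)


XOR chain: 124 ^ 128 ^ 36 ^ 146 = 74

74


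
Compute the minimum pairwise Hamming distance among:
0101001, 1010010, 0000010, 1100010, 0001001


Comparing all pairs, minimum distance: 1
Can detect 0 errors, correct 0 errors

1


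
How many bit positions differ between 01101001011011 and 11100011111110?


XOR: 10001010100101
Count of 1s: 6

6


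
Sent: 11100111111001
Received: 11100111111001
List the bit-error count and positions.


XOR: 00000000000000

0 errors (received matches sent)


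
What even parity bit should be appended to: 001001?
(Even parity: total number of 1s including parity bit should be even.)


Number of 1s in data: 2
Parity bit: 0

0


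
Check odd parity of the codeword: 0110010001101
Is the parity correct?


Number of 1s: 6

No, parity error (6 ones)


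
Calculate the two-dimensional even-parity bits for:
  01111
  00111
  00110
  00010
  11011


Row parities: 01010
Column parities: 10111

Row P: 01010, Col P: 10111, Corner: 0


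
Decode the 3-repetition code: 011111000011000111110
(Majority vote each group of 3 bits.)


Groups: 011, 111, 000, 011, 000, 111, 110
Majority votes: 1101011

1101011


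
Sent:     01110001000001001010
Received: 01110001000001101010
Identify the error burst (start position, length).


XOR: 00000000000000100000

Burst at position 14, length 1


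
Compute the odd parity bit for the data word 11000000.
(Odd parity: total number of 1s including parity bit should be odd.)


Number of 1s in data: 2
Parity bit: 1

1


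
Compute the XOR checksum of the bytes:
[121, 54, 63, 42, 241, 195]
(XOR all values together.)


XOR chain: 121 ^ 54 ^ 63 ^ 42 ^ 241 ^ 195 = 104

104


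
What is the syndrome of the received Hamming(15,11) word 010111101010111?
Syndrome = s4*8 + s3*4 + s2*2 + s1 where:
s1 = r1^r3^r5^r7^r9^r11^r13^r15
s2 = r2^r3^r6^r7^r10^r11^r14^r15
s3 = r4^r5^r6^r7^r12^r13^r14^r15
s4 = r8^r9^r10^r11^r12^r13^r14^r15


s1=0, s2=0, s3=1, s4=1

Syndrome = 12 (error at position 12)


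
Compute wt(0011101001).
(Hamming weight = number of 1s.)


Counting 1s in 0011101001

5


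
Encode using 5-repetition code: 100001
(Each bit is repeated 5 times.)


Each bit -> 5 copies

111110000000000000000000011111


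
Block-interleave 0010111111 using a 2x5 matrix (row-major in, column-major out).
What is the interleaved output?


Matrix:
  00101
  11111
Read columns: 0101110111

0101110111


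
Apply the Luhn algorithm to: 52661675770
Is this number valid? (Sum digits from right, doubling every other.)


Luhn sum = 42
42 mod 10 = 2

Invalid (Luhn sum mod 10 = 2)


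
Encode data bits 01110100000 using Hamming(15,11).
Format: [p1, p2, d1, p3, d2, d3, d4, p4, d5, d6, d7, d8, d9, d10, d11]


Parity bits: p1=0, p2=1, p3=1, p4=1

010111110100000


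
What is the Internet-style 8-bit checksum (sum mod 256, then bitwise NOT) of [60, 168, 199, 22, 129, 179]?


Sum = 757 mod 256 = 245
Complement = 10

10


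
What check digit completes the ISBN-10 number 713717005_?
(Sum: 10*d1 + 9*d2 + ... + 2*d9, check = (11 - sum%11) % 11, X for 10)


Weighted sum: 203
203 mod 11 = 5

Check digit: 6


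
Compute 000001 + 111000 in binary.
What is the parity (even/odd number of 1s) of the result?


000001 = 1
111000 = 56
Sum = 57 = 111001
1s count = 4

even parity (4 ones in 111001)


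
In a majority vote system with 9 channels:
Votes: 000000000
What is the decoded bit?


Ones: 0 out of 9
Threshold: 5

0 (0/9 voted 1)


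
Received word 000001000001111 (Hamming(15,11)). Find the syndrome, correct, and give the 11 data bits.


Syndrome = 6: error at position 6

Data: 00000001111 (corrected bit 6)


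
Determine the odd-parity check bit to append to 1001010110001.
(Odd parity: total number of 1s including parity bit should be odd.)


Number of 1s in data: 6
Parity bit: 1

1


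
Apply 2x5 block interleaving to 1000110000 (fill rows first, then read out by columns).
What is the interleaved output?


Matrix:
  10001
  10000
Read columns: 1100000010

1100000010


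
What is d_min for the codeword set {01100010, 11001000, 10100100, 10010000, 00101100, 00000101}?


Comparing all pairs, minimum distance: 2
Can detect 1 errors, correct 0 errors

2


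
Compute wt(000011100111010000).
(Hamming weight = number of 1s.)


Counting 1s in 000011100111010000

7


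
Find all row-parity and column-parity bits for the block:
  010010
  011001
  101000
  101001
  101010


Row parities: 01011
Column parities: 100000

Row P: 01011, Col P: 100000, Corner: 1


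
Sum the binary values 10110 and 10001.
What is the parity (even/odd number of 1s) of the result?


10110 = 22
10001 = 17
Sum = 39 = 100111
1s count = 4

even parity (4 ones in 100111)


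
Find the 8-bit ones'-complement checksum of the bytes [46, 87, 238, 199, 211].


Sum = 781 mod 256 = 13
Complement = 242

242


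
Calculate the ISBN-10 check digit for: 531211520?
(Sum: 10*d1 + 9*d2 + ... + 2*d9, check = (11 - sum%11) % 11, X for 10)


Weighted sum: 136
136 mod 11 = 4

Check digit: 7


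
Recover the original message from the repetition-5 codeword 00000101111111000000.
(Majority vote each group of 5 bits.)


Groups: 00000, 10111, 11110, 00000
Majority votes: 0110

0110


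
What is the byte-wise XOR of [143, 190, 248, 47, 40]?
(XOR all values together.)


XOR chain: 143 ^ 190 ^ 248 ^ 47 ^ 40 = 206

206


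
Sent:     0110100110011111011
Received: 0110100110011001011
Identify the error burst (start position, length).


XOR: 0000000000000110000

Burst at position 13, length 2


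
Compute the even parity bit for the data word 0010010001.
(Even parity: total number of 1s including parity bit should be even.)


Number of 1s in data: 3
Parity bit: 1

1


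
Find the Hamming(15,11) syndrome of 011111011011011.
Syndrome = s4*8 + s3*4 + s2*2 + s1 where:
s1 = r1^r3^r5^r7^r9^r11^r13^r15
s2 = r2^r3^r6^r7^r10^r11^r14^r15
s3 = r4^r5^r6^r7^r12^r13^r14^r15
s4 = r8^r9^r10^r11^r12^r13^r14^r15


s1=1, s2=0, s3=0, s4=0

Syndrome = 1 (error at position 1)


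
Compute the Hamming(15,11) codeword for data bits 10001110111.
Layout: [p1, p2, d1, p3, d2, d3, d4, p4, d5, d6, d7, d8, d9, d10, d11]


Parity bits: p1=1, p2=1, p3=1, p4=0

111100001110111


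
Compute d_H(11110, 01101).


XOR: 10011
Count of 1s: 3

3


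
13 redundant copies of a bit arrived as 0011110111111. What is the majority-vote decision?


Ones: 10 out of 13
Threshold: 7

1 (10/13 voted 1)


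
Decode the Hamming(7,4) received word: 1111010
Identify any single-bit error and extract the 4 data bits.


Syndrome = 2: error at position 2

Data: 1010 (corrected bit 2)


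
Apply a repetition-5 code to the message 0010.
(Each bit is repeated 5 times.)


Each bit -> 5 copies

00000000001111100000


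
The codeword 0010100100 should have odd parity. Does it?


Number of 1s: 3

Yes, parity is correct (3 ones)


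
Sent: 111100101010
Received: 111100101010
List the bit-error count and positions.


XOR: 000000000000

0 errors (received matches sent)


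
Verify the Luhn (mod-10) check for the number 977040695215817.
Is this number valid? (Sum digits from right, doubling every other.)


Luhn sum = 68
68 mod 10 = 8

Invalid (Luhn sum mod 10 = 8)


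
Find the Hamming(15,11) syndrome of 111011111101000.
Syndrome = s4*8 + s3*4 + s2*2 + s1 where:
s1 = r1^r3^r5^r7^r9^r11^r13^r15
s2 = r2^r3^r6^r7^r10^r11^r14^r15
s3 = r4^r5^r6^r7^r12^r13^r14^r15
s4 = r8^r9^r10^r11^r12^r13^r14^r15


s1=1, s2=1, s3=0, s4=0

Syndrome = 3 (error at position 3)


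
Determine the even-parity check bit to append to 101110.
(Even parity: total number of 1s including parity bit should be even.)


Number of 1s in data: 4
Parity bit: 0

0


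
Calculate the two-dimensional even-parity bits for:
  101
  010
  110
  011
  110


Row parities: 01000
Column parities: 100

Row P: 01000, Col P: 100, Corner: 1


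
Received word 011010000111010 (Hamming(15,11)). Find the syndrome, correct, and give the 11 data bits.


Syndrome = 7: error at position 7

Data: 11010111010 (corrected bit 7)


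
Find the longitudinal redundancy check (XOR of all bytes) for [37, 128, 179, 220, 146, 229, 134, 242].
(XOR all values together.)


XOR chain: 37 ^ 128 ^ 179 ^ 220 ^ 146 ^ 229 ^ 134 ^ 242 = 201

201


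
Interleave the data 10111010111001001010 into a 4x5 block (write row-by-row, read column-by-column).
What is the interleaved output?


Matrix:
  10111
  01011
  10010
  01010
Read columns: 10100101100011111100

10100101100011111100


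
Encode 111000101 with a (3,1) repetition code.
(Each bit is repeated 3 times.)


Each bit -> 3 copies

111111111000000000111000111


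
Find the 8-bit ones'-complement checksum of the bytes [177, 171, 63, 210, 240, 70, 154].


Sum = 1085 mod 256 = 61
Complement = 194

194


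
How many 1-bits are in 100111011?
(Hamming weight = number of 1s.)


Counting 1s in 100111011

6


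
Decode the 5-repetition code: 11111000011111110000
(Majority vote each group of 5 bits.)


Groups: 11111, 00001, 11111, 10000
Majority votes: 1010

1010


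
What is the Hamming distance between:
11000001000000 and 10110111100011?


XOR: 01110110100011
Count of 1s: 8

8


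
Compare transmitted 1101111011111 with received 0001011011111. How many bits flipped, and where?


XOR: 1100100000000

3 error(s) at position(s): 0, 1, 4


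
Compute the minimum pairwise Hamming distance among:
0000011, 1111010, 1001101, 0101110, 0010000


Comparing all pairs, minimum distance: 3
Can detect 2 errors, correct 1 errors

3


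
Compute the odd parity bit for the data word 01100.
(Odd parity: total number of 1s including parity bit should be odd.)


Number of 1s in data: 2
Parity bit: 1

1


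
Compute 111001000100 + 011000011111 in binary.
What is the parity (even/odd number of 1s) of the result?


111001000100 = 3652
011000011111 = 1567
Sum = 5219 = 1010001100011
1s count = 6

even parity (6 ones in 1010001100011)


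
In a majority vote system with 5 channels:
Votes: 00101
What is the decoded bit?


Ones: 2 out of 5
Threshold: 3

0 (2/5 voted 1)
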